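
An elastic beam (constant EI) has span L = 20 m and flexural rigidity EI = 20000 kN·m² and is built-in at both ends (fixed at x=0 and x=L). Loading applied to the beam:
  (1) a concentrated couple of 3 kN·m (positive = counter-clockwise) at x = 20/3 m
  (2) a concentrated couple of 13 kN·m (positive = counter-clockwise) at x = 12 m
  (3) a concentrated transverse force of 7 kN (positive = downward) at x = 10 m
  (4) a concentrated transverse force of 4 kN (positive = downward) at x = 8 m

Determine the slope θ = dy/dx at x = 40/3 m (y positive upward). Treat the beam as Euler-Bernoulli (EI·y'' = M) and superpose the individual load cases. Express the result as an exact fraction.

Load 1 — applied couple M₀=3 kN·m at a=20/3 m (b=L-a=40/3):
  θ_1 = (R_Ax²/2 - M_Ax - M₀(x-a))/EI  [x>a] with R_A=1/5, M_A=0 = ((1/5)·(40/3)²/2 - 0·(40/3) - 3·((40/3)-(20/3)))/20000 = -1/9000 rad
Load 2 — applied couple M₀=13 kN·m at a=12 m (b=L-a=8):
  θ_2 = (R_Ax²/2 - M_Ax - M₀(x-a))/EI  [x>a] with R_A=117/125, M_A=104/25 = ((117/125)·(40/3)²/2 - (104/25)·(40/3) - 13·((40/3)-12))/20000 = 13/25000 rad
Load 3 — point force P=7 kN at a=10 m (b=L-a=10):
  θ_3 = Pa²(L-x)(2bL-(3b+a)(L-x))/(2L³EI)  [x>a] = 7·10²·(20-(40/3))·(2·10·20-(3·10+10)·(20-(40/3)))/(2·20³·20000) = 7/3600 rad
Load 4 — point force P=4 kN at a=8 m (b=L-a=12):
  θ_4 = Pa²(L-x)(2bL-(3b+a)(L-x))/(2L³EI)  [x>a] = 4·8²·(20-(40/3))·(2·12·20-(3·12+8)·(20-(40/3)))/(2·20³·20000) = 28/28125 rad
Superposition: θ = Σ θ_i = 1507/450000 rad ≈ 0.003349 rad

θ(40/3) = 1507/450000 rad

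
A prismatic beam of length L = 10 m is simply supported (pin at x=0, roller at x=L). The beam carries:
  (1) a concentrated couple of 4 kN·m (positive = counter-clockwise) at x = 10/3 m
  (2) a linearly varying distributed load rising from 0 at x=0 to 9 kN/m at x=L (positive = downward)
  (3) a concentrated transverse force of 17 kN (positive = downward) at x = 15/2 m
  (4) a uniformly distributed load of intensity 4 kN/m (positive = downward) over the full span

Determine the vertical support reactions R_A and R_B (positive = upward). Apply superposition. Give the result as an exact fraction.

R_A = 793/20 kN, R_B = 1247/20 kN

Load 1 — applied couple M₀=4 kN·m at a=10/3 m (b=L-a=20/3):
  R_A = M₀/L = 4/10 = 2/5 kN
  R_B = -M₀/L = -4/10 = -2/5 kN
Load 2 — triangular load w₀=9 kN/m (0→w₀ over full span):
  R_A = w₀L/6 = 9·10/6 = 15 kN
  R_B = w₀L/3 = 9·10/3 = 30 kN
Load 3 — point force P=17 kN at a=15/2 m (b=L-a=5/2):
  R_A = Pb/L = 17·(5/2)/10 = 17/4 kN
  R_B = Pa/L = 17·(15/2)/10 = 51/4 kN
Load 4 — uniform load w=4 kN/m over full span:
  R_A = wL/2 = 4·10/2 = 20 kN
  R_B = wL/2 = 4·10/2 = 20 kN
Superposition: R_A = 793/20 kN, R_B = 1247/20 kN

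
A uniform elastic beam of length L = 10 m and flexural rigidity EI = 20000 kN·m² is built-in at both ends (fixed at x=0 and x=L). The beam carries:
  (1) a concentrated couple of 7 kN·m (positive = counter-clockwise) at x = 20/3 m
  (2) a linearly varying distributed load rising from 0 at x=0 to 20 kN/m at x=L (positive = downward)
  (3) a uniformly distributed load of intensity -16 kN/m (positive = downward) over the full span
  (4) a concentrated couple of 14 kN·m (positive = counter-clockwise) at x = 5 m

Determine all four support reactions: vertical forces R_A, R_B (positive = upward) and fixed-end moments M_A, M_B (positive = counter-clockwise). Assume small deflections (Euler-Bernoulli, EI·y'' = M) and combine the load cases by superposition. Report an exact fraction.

Load 1 — applied couple M₀=7 kN·m at a=20/3 m (b=L-a=10/3):
  R_A = 6M₀ab/L³ = 6·7·(20/3)·(10/3)/10³ = 14/15 kN
  M_A = M₀b(2a-b)/L² = 7·(10/3)·(2·(20/3)-(10/3))/10² = 7/3 kN·m
  R_B = -6M₀ab/L³ = -6·7·(20/3)·(10/3)/10³ = -14/15 kN
  M_B = M₀a(2b-a)/L² = 7·(20/3)·(2·(10/3)-(20/3))/10² = 0 kN·m
Load 2 — triangular load w₀=20 kN/m (0→w₀ over full span):
  R_A = 3w₀L/20 = 3·20·10/20 = 30 kN
  M_A = w₀L²/30 = 20·10²/30 = 200/3 kN·m
  R_B = 7w₀L/20 = 7·20·10/20 = 70 kN
  M_B = -w₀L²/20 = -20·10²/20 = -100 kN·m
Load 3 — uniform load w=-16 kN/m over full span:
  R_A = wL/2 = (-16)·10/2 = -80 kN
  M_A = wL²/12 = (-16)·10²/12 = -400/3 kN·m
  R_B = wL/2 = (-16)·10/2 = -80 kN
  M_B = -wL²/12 = -(-16)·10²/12 = 400/3 kN·m
Load 4 — applied couple M₀=14 kN·m at a=5 m (b=L-a=5):
  R_A = 6M₀ab/L³ = 6·14·5·5/10³ = 21/10 kN
  M_A = M₀b(2a-b)/L² = 14·5·(2·5-5)/10² = 7/2 kN·m
  R_B = -6M₀ab/L³ = -6·14·5·5/10³ = -21/10 kN
  M_B = M₀a(2b-a)/L² = 14·5·(2·5-5)/10² = 7/2 kN·m
Superposition: R_A = -1409/30 kN, M_A = -365/6 kN·m, R_B = -391/30 kN, M_B = 221/6 kN·m

R_A = -1409/30 kN, M_A = -365/6 kN·m, R_B = -391/30 kN, M_B = 221/6 kN·m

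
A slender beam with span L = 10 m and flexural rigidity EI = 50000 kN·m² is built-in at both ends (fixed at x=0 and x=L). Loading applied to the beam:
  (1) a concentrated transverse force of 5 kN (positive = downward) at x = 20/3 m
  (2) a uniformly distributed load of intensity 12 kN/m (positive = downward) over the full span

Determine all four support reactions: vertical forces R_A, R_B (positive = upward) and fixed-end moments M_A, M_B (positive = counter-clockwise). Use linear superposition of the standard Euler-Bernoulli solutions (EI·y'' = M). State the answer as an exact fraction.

R_A = 1655/27 kN, M_A = 2800/27 kN·m, R_B = 1720/27 kN, M_B = -2900/27 kN·m

Load 1 — point force P=5 kN at a=20/3 m (b=L-a=10/3):
  R_A = Pb²(3a+b)/L³ = 5·(10/3)²·(3·(20/3)+(10/3))/10³ = 35/27 kN
  M_A = Pab²/L² = 5·(20/3)·(10/3)²/10² = 100/27 kN·m
  R_B = Pa²(a+3b)/L³ = 5·(20/3)²·((20/3)+3·(10/3))/10³ = 100/27 kN
  M_B = -Pa²b/L² = -5·(20/3)²·(10/3)/10² = -200/27 kN·m
Load 2 — uniform load w=12 kN/m over full span:
  R_A = wL/2 = 12·10/2 = 60 kN
  M_A = wL²/12 = 12·10²/12 = 100 kN·m
  R_B = wL/2 = 12·10/2 = 60 kN
  M_B = -wL²/12 = -12·10²/12 = -100 kN·m
Superposition: R_A = 1655/27 kN, M_A = 2800/27 kN·m, R_B = 1720/27 kN, M_B = -2900/27 kN·m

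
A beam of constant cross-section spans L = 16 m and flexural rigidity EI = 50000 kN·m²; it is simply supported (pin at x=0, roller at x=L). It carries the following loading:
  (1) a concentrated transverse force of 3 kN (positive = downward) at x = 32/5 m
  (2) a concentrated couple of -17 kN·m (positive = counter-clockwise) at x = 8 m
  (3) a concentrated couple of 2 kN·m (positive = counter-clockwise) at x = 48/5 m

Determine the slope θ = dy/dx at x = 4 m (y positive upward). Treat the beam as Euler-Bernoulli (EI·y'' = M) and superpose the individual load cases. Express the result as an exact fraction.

Load 1 — point force P=3 kN at a=32/5 m (b=L-a=48/5):
  θ_1 = -Pb(L²-b²-3x²)/(6LEI)  [x≤a] = -3·(48/5)·(16²-(48/5)²-3·4²)/(6·16·50000) = -543/781250 rad
Load 2 — applied couple M₀=-17 kN·m at a=8 m (b=L-a=8):
  θ_2 = (M₀x²/(2L)+C₁)/EI  [x≤a] with C₁=M₀(3b²-L²)/(6L)=34/3 = ((-17)·4²/(2·16)+(34/3))/50000 = 17/300000 rad
Load 3 — applied couple M₀=2 kN·m at a=48/5 m (b=L-a=32/5):
  θ_3 = (M₀x²/(2L)+C₁)/EI  [x≤a] with C₁=M₀(3b²-L²)/(6L)=-208/75 = (2·4²/(2·16)+(-208/75))/50000 = -133/3750000 rad
Superposition: θ = Σ θ_i = -8423/12500000 rad ≈ -0.000674 rad

θ(4) = -8423/12500000 rad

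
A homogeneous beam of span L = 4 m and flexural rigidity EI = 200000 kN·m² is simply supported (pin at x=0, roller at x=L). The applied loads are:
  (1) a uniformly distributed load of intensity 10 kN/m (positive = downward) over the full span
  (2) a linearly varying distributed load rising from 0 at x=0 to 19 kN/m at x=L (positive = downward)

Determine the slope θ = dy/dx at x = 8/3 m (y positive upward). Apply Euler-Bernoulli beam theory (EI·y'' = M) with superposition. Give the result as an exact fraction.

Load 1 — uniform load w=10 kN/m over full span:
  θ_1 = -w(L³-6Lx²+4x³)/(24EI) = -10·(4³-6·4·(8/3)²+4·(8/3)³)/(24·200000) = 13/202500 rad
Load 2 — triangular load w₀=19 kN/m (0→w₀ over full span):
  θ_2 = -w₀(7L⁴-30L²x²+15x⁴)/(360LEI) = -19·(7·4⁴-30·4²·(8/3)²+15·(8/3)⁴)/(360·4·200000) = 1729/30375000 rad
Superposition: θ = Σ θ_i = 3679/30375000 rad ≈ 0.000121 rad

θ(8/3) = 3679/30375000 rad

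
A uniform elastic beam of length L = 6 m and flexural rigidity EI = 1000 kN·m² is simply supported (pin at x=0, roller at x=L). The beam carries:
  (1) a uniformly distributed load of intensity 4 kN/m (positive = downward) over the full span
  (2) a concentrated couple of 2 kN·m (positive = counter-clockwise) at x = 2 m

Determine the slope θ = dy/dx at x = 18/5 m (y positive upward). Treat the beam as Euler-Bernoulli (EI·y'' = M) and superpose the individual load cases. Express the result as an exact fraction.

Load 1 — uniform load w=4 kN/m over full span:
  θ_1 = -w(L³-6Lx²+4x³)/(24EI) = -4·(6³-6·6·(18/5)²+4·(18/5)³)/(24·1000) = 333/31250 rad
Load 2 — applied couple M₀=2 kN·m at a=2 m (b=L-a=4):
  θ_2 = (M₀x²/(2L)-M₀(x-a)+C₁)/EI  [x>a] with C₁=M₀(3b²-L²)/(6L)=2/3 = (2·(18/5)²/(2·6)-2·((18/5)-2)+(2/3))/1000 = -7/18750 rad
Superposition: θ = Σ θ_i = 482/46875 rad ≈ 0.010283 rad

θ(18/5) = 482/46875 rad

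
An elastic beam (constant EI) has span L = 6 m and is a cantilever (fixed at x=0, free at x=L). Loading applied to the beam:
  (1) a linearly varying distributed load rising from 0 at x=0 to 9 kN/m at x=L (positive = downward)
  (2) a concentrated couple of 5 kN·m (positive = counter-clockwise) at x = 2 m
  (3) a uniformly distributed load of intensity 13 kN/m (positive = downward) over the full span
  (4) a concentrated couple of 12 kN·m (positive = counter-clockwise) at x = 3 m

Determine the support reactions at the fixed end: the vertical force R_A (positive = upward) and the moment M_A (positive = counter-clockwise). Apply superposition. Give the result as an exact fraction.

R_A = 105 kN, M_A = 325 kN·m

Load 1 — triangular load w₀=9 kN/m (0→w₀ over full span):
  R_A = w₀L/2 = 9·6/2 = 27 kN
  M_A = w₀L²/3 = 9·6²/3 = 108 kN·m
Load 2 — applied couple M₀=5 kN·m at a=2 m (b=L-a=4):
  R_A = 0 kN
  M_A = -M₀ = -5 kN·m
Load 3 — uniform load w=13 kN/m over full span:
  R_A = wL = 13·6 = 78 kN
  M_A = wL²/2 = 13·6²/2 = 234 kN·m
Load 4 — applied couple M₀=12 kN·m at a=3 m (b=L-a=3):
  R_A = 0 kN
  M_A = -M₀ = -12 kN·m
Superposition: R_A = 105 kN, M_A = 325 kN·m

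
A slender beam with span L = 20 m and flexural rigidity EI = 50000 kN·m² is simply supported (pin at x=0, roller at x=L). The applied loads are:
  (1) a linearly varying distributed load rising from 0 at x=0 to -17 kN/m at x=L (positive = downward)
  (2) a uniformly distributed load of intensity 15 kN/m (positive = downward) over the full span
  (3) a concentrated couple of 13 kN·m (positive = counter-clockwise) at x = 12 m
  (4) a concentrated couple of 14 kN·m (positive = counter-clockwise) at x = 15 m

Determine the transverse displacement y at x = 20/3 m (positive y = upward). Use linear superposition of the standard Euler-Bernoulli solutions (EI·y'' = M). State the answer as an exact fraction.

y(20/3) = -9165187/36450000 m

Load 1 — triangular load w₀=-17 kN/m (0→w₀ over full span):
  y_1 = -w₀x(7L⁴-10L²x²+3x⁴)/(360LEI) = -(-17)·(20/3)·(7·20⁴-10·20²·(20/3)²+3·(20/3)⁴)/(360·20·50000) = 1088/3645 m
Load 2 — uniform load w=15 kN/m over full span:
  y_2 = -wx(L³-2Lx²+x³)/(24EI) = -15·(20/3)·(20³-2·20·(20/3)²+(20/3)³)/(24·50000) = -44/81 m
Load 3 — applied couple M₀=13 kN·m at a=12 m (b=L-a=8):
  y_3 = (M₀x³/(6L)+C₁x)/EI  [x≤a] with C₁=M₀(3b²-L²)/(6L)=-338/15 = (13·(20/3)³/(6·20)+(-338/15)·(20/3))/50000 = -598/253125 m
Load 4 — applied couple M₀=14 kN·m at a=15 m (b=L-a=5):
  y_4 = (M₀x³/(6L)+C₁x)/EI  [x≤a] with C₁=M₀(3b²-L²)/(6L)=-455/12 = (14·(20/3)³/(6·20)+(-455/12)·(20/3))/50000 = -707/162000 m
Superposition: y = Σ y_i = -9165187/36450000 m ≈ -0.251445 m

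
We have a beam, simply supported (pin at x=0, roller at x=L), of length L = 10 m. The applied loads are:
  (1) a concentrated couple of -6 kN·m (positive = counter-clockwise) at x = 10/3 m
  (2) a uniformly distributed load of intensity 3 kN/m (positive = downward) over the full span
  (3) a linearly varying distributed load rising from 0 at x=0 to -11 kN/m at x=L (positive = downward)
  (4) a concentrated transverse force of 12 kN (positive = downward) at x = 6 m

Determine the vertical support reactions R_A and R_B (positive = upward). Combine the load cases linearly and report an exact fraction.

R_A = 13/15 kN, R_B = -208/15 kN

Load 1 — applied couple M₀=-6 kN·m at a=10/3 m (b=L-a=20/3):
  R_A = M₀/L = (-6)/10 = -3/5 kN
  R_B = -M₀/L = -(-6)/10 = 3/5 kN
Load 2 — uniform load w=3 kN/m over full span:
  R_A = wL/2 = 3·10/2 = 15 kN
  R_B = wL/2 = 3·10/2 = 15 kN
Load 3 — triangular load w₀=-11 kN/m (0→w₀ over full span):
  R_A = w₀L/6 = (-11)·10/6 = -55/3 kN
  R_B = w₀L/3 = (-11)·10/3 = -110/3 kN
Load 4 — point force P=12 kN at a=6 m (b=L-a=4):
  R_A = Pb/L = 12·4/10 = 24/5 kN
  R_B = Pa/L = 12·6/10 = 36/5 kN
Superposition: R_A = 13/15 kN, R_B = -208/15 kN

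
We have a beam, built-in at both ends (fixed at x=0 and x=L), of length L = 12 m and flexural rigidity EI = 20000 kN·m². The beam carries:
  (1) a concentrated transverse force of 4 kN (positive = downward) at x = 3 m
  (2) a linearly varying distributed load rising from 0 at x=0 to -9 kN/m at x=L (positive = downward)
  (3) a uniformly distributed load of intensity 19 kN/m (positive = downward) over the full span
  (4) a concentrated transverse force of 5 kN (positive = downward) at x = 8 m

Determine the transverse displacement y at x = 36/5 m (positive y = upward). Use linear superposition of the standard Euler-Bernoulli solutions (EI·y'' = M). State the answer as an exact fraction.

Load 1 — point force P=4 kN at a=3 m (b=L-a=9):
  y_1 = -Pa²(L-x)²(3bL-(3b+a)(L-x))/(6L³EI)  [x>a] = -4·3²·(12-(36/5))²·(3·9·12-(3·9+3)·(12-(36/5)))/(6·12³·20000) = -9/12500 m
Load 2 — triangular load w₀=-9 kN/m (0→w₀ over full span):
  y_2 = -w₀x²(L-x)²(x+2L)/(120LEI) = -(-9)·(36/5)²·(12-(36/5))²·((36/5)+2·12)/(120·12·20000) = 113724/9765625 m
Load 3 — uniform load w=19 kN/m over full span:
  y_3 = -wx²(L-x)²/(24EI) = -19·(36/5)²·(12-(36/5))²/(24·20000) = -18468/390625 m
Load 4 — point force P=5 kN at a=8 m (b=L-a=4):
  y_4 = -Pb²x²(3aL-(3a+b)x)/(6L³EI)  [x≤a] = -5·4²·(36/5)²·(3·8·12-(3·8+4)·(36/5))/(6·12³·20000) = -27/15625 m
Superposition: y = Σ y_i = -1487529/39062500 m ≈ -0.038081 m

y(36/5) = -1487529/39062500 m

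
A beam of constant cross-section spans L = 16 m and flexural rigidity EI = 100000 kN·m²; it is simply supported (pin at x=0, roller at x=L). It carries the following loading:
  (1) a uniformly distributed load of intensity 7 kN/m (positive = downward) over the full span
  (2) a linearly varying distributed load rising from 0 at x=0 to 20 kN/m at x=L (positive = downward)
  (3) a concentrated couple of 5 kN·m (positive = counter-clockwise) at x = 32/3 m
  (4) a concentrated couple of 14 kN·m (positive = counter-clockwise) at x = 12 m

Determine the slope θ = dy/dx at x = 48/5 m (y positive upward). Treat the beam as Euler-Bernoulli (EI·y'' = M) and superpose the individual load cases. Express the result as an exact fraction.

Load 1 — uniform load w=7 kN/m over full span:
  θ_1 = -w(L³-6Lx²+4x³)/(24EI) = -7·(16³-6·16·(48/5)²+4·(48/5)³)/(24·100000) = 4144/1171875 rad
Load 2 — triangular load w₀=20 kN/m (0→w₀ over full span):
  θ_2 = -w₀(7L⁴-30L²x²+15x⁴)/(360LEI) = -20·(7·16⁴-30·16²·(48/5)²+15·(48/5)⁴)/(360·16·100000) = 14848/3515625 rad
Load 3 — applied couple M₀=5 kN·m at a=32/3 m (b=L-a=16/3):
  θ_3 = (M₀x²/(2L)+C₁)/EI  [x≤a] with C₁=M₀(3b²-L²)/(6L)=-80/9 = (5·(48/5)²/(2·16)+(-80/9))/100000 = 31/562500 rad
Load 4 — applied couple M₀=14 kN·m at a=12 m (b=L-a=4):
  θ_4 = (M₀x²/(2L)+C₁)/EI  [x≤a] with C₁=M₀(3b²-L²)/(6L)=-91/3 = (14·(48/5)²/(2·16)+(-91/3))/100000 = 749/7500000 rad
Superposition: θ = Σ θ_i = 178079/22500000 rad ≈ 0.007915 rad

θ(48/5) = 178079/22500000 rad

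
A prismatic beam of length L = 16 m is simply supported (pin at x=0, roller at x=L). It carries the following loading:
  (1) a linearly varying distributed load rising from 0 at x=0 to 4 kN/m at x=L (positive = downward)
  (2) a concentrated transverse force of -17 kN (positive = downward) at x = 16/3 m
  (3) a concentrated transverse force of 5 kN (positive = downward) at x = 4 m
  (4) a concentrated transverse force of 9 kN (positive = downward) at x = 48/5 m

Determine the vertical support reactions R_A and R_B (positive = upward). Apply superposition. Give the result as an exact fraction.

R_A = 401/60 kN, R_B = 1339/60 kN

Load 1 — triangular load w₀=4 kN/m (0→w₀ over full span):
  R_A = w₀L/6 = 4·16/6 = 32/3 kN
  R_B = w₀L/3 = 4·16/3 = 64/3 kN
Load 2 — point force P=-17 kN at a=16/3 m (b=L-a=32/3):
  R_A = Pb/L = (-17)·(32/3)/16 = -34/3 kN
  R_B = Pa/L = (-17)·(16/3)/16 = -17/3 kN
Load 3 — point force P=5 kN at a=4 m (b=L-a=12):
  R_A = Pb/L = 5·12/16 = 15/4 kN
  R_B = Pa/L = 5·4/16 = 5/4 kN
Load 4 — point force P=9 kN at a=48/5 m (b=L-a=32/5):
  R_A = Pb/L = 9·(32/5)/16 = 18/5 kN
  R_B = Pa/L = 9·(48/5)/16 = 27/5 kN
Superposition: R_A = 401/60 kN, R_B = 1339/60 kN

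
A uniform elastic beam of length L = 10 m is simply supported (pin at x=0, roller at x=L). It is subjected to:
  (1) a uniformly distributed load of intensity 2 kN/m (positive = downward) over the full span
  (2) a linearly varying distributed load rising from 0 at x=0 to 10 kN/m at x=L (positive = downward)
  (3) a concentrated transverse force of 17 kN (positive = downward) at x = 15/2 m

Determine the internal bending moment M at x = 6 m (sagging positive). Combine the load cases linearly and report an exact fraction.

Load 1 — uniform load w=2 kN/m over full span:
  M_1 = wx(L-x)/2 = 2·6·(10-6)/2 = 24 kN·m
Load 2 — triangular load w₀=10 kN/m (0→w₀ over full span):
  M_2 = w₀Lx/6 - w₀x³/(6L) = 10·10·6/6 - 10·6³/(6·10) = 64 kN·m
Load 3 — point force P=17 kN at a=15/2 m (b=L-a=5/2):
  M_3 = Pbx/L  [x≤a] = 17·(5/2)·6/10 = 51/2 kN·m
Superposition: M = Σ M_i = 227/2 kN·m ≈ 113.500000 kN·m

M(6) = 227/2 kN·m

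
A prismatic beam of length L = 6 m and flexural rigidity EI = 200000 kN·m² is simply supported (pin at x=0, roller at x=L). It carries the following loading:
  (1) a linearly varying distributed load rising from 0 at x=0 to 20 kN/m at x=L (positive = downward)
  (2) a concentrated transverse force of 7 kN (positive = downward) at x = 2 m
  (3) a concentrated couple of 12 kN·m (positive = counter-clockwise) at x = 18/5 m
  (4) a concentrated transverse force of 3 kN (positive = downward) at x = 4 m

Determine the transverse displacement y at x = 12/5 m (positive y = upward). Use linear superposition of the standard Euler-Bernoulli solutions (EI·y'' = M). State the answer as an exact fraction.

Load 1 — triangular load w₀=20 kN/m (0→w₀ over full span):
  y_1 = -w₀x(7L⁴-10L²x²+3x⁴)/(360LEI) = -20·(12/5)·(7·6⁴-10·6²·(12/5)²+3·(12/5)⁴)/(360·6·200000) = -30807/39062500 m
Load 2 — point force P=7 kN at a=2 m (b=L-a=4):
  y_2 = -Pa(L-x)(2Lx-a²-x²)/(6LEI)  [x>a] = -7·2·(6-(12/5))·(2·6·(12/5)-2²-(12/5)²)/(6·6·200000) = -833/6250000 m
Load 3 — applied couple M₀=12 kN·m at a=18/5 m (b=L-a=12/5):
  y_3 = (M₀x³/(6L)+C₁x)/EI  [x≤a] with C₁=M₀(3b²-L²)/(6L)=-156/25 = (12·(12/5)³/(6·6)+(-156/25)·(12/5))/200000 = -81/1562500 m
Load 4 — point force P=3 kN at a=4 m (b=L-a=2):
  y_4 = -Pbx(L²-b²-x²)/(6LEI)  [x≤a] = -3·2·(12/5)·(6²-2²-(12/5)²)/(6·6·200000) = -41/781250 m
Superposition: y = Σ y_i = -160353/156250000 m ≈ -0.001026 m

y(12/5) = -160353/156250000 m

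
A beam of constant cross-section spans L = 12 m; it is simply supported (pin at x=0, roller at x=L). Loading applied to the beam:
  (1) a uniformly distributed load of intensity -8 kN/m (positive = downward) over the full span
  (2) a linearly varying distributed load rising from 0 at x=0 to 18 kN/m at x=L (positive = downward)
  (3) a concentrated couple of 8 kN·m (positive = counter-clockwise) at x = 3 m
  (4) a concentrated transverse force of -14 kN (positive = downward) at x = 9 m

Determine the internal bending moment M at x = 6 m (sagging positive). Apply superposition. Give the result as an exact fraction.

Load 1 — uniform load w=-8 kN/m over full span:
  M_1 = wx(L-x)/2 = (-8)·6·(12-6)/2 = -144 kN·m
Load 2 — triangular load w₀=18 kN/m (0→w₀ over full span):
  M_2 = w₀Lx/6 - w₀x³/(6L) = 18·12·6/6 - 18·6³/(6·12) = 162 kN·m
Load 3 — applied couple M₀=8 kN·m at a=3 m (b=L-a=9):
  M_3 = M₀x/L - M₀  [x>a] = 8·6/12 - 8 = -4 kN·m
Load 4 — point force P=-14 kN at a=9 m (b=L-a=3):
  M_4 = Pbx/L  [x≤a] = (-14)·3·6/12 = -21 kN·m
Superposition: M = Σ M_i = -7 kN·m ≈ -7.000000 kN·m

M(6) = -7 kN·m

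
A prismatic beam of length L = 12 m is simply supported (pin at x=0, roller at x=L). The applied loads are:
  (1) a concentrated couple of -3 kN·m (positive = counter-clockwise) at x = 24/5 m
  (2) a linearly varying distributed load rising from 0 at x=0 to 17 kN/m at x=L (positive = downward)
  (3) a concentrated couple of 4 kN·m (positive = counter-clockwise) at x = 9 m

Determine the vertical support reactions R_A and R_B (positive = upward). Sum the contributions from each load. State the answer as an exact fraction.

R_A = 409/12 kN, R_B = 815/12 kN

Load 1 — applied couple M₀=-3 kN·m at a=24/5 m (b=L-a=36/5):
  R_A = M₀/L = (-3)/12 = -1/4 kN
  R_B = -M₀/L = -(-3)/12 = 1/4 kN
Load 2 — triangular load w₀=17 kN/m (0→w₀ over full span):
  R_A = w₀L/6 = 17·12/6 = 34 kN
  R_B = w₀L/3 = 17·12/3 = 68 kN
Load 3 — applied couple M₀=4 kN·m at a=9 m (b=L-a=3):
  R_A = M₀/L = 4/12 = 1/3 kN
  R_B = -M₀/L = -4/12 = -1/3 kN
Superposition: R_A = 409/12 kN, R_B = 815/12 kN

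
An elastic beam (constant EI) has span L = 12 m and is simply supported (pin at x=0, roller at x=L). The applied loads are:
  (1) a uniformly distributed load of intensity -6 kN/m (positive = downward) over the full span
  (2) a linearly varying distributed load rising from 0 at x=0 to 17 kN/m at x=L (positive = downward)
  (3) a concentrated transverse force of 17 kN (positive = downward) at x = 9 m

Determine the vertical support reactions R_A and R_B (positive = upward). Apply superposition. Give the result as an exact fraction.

Load 1 — uniform load w=-6 kN/m over full span:
  R_A = wL/2 = (-6)·12/2 = -36 kN
  R_B = wL/2 = (-6)·12/2 = -36 kN
Load 2 — triangular load w₀=17 kN/m (0→w₀ over full span):
  R_A = w₀L/6 = 17·12/6 = 34 kN
  R_B = w₀L/3 = 17·12/3 = 68 kN
Load 3 — point force P=17 kN at a=9 m (b=L-a=3):
  R_A = Pb/L = 17·3/12 = 17/4 kN
  R_B = Pa/L = 17·9/12 = 51/4 kN
Superposition: R_A = 9/4 kN, R_B = 179/4 kN

R_A = 9/4 kN, R_B = 179/4 kN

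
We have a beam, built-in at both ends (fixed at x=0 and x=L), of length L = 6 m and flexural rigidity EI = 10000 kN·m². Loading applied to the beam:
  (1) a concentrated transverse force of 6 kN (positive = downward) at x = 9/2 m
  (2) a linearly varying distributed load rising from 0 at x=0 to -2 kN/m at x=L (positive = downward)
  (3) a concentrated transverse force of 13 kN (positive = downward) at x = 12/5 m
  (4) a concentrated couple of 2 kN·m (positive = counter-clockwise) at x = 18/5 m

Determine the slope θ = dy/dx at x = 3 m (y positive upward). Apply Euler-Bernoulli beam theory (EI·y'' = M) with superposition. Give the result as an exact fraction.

θ(3) = 5973/40000000 rad

Load 1 — point force P=6 kN at a=9/2 m (b=L-a=3/2):
  θ_1 = -Pb²x(2aL-(3a+b)x)/(2L³EI)  [x≤a] = -6·(3/2)²·3·(2·(9/2)·6-(3·(9/2)+(3/2))·3)/(2·6³·10000) = -27/320000 rad
Load 2 — triangular load w₀=-2 kN/m (0→w₀ over full span):
  θ_2 = -w₀(2x(L-x)(L-2x)(x+2L)+x²(L-x)²)/(120LEI) = -(-2)·(2·3·(6-3)·(6-2·3)·(3+2·6)+3²·(6-3)²)/(120·6·10000) = 9/400000 rad
Load 3 — point force P=13 kN at a=12/5 m (b=L-a=18/5):
  θ_3 = Pa²(L-x)(2bL-(3b+a)(L-x))/(2L³EI)  [x>a] = 13·(12/5)²·(6-3)·(2·(18/5)·6-(3·(18/5)+(12/5))·(6-3))/(2·6³·10000) = 117/625000 rad
Load 4 — applied couple M₀=2 kN·m at a=18/5 m (b=L-a=12/5):
  θ_4 = (R_Ax²/2 - M_Ax)/EI  [x≤a] with R_A=12/25, M_A=16/25 = ((12/25)·3²/2 - (16/25)·3)/10000 = 3/125000 rad
Superposition: θ = Σ θ_i = 5973/40000000 rad ≈ 0.000149 rad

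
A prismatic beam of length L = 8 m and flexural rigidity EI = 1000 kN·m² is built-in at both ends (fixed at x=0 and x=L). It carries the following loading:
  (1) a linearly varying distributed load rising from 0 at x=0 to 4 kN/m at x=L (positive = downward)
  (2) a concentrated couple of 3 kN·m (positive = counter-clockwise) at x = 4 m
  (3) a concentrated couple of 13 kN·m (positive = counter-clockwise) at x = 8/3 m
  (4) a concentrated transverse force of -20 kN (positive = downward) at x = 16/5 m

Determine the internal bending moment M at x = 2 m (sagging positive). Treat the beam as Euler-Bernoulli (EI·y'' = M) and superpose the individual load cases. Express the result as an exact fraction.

M(2) = 1337/600 kN·m

Load 1 — triangular load w₀=4 kN/m (0→w₀ over full span):
  M_1 = 3w₀Lx/20 - w₀L²/30 - w₀x³/(6L) = 3·4·8·2/20 - 4·8²/30 - 4·2³/(6·8) = 2/5 kN·m
Load 2 — applied couple M₀=3 kN·m at a=4 m (b=L-a=4):
  M_2 = R_Ax - M_A  [x≤a] with R_A=9/16, M_A=3/4 = (9/16)·2 - (3/4) = 3/8 kN·m
Load 3 — applied couple M₀=13 kN·m at a=8/3 m (b=L-a=16/3):
  M_3 = R_Ax - M_A  [x≤a] with R_A=13/6, M_A=0 = (13/6)·2 - 0 = 13/3 kN·m
Load 4 — point force P=-20 kN at a=16/5 m (b=L-a=24/5):
  M_4 = Pb²(3a+b)x/L³ - Pab²/L²  [x≤a] = (-20)·(24/5)²·(3·(16/5)+(24/5))·2/8³ - (-20)·(16/5)·(24/5)²/8² = -72/25 kN·m
Superposition: M = Σ M_i = 1337/600 kN·m ≈ 2.228333 kN·m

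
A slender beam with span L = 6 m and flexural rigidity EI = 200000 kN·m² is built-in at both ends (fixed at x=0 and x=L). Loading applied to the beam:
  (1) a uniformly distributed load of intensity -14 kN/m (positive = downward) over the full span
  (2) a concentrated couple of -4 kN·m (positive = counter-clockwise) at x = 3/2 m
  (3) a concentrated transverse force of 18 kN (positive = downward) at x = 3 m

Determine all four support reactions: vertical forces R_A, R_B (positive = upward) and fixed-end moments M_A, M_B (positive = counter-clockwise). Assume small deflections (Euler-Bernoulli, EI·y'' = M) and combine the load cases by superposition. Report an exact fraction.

Load 1 — uniform load w=-14 kN/m over full span:
  R_A = wL/2 = (-14)·6/2 = -42 kN
  M_A = wL²/12 = (-14)·6²/12 = -42 kN·m
  R_B = wL/2 = (-14)·6/2 = -42 kN
  M_B = -wL²/12 = -(-14)·6²/12 = 42 kN·m
Load 2 — applied couple M₀=-4 kN·m at a=3/2 m (b=L-a=9/2):
  R_A = 6M₀ab/L³ = 6·(-4)·(3/2)·(9/2)/6³ = -3/4 kN
  M_A = M₀b(2a-b)/L² = (-4)·(9/2)·(2·(3/2)-(9/2))/6² = 3/4 kN·m
  R_B = -6M₀ab/L³ = -6·(-4)·(3/2)·(9/2)/6³ = 3/4 kN
  M_B = M₀a(2b-a)/L² = (-4)·(3/2)·(2·(9/2)-(3/2))/6² = -5/4 kN·m
Load 3 — point force P=18 kN at a=3 m (b=L-a=3):
  R_A = Pb²(3a+b)/L³ = 18·3²·(3·3+3)/6³ = 9 kN
  M_A = Pab²/L² = 18·3·3²/6² = 27/2 kN·m
  R_B = Pa²(a+3b)/L³ = 18·3²·(3+3·3)/6³ = 9 kN
  M_B = -Pa²b/L² = -18·3²·3/6² = -27/2 kN·m
Superposition: R_A = -135/4 kN, M_A = -111/4 kN·m, R_B = -129/4 kN, M_B = 109/4 kN·m

R_A = -135/4 kN, M_A = -111/4 kN·m, R_B = -129/4 kN, M_B = 109/4 kN·m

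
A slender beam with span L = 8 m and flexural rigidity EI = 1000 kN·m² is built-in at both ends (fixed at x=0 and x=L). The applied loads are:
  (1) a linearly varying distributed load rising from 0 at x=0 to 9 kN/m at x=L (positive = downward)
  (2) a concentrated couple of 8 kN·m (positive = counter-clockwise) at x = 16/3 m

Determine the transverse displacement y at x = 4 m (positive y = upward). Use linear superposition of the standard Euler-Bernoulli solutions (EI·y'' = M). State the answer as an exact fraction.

Load 1 — triangular load w₀=9 kN/m (0→w₀ over full span):
  y_1 = -w₀x²(L-x)²(x+2L)/(120LEI) = -9·4²·(8-4)²·(4+2·8)/(120·8·1000) = -6/125 m
Load 2 — applied couple M₀=8 kN·m at a=16/3 m (b=L-a=8/3):
  y_2 = (R_Ax³/6 - M_Ax²/2)/EI  [x≤a] with R_A=4/3, M_A=8/3 = ((4/3)·4³/6 - (8/3)·4²/2)/1000 = -8/1125 m
Superposition: y = Σ y_i = -62/1125 m ≈ -0.055111 m

y(4) = -62/1125 m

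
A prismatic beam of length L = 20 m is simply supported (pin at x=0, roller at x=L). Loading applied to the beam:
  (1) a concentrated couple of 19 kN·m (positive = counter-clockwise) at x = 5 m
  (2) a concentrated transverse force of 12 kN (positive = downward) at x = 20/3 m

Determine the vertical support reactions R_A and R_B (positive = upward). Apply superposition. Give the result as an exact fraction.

Load 1 — applied couple M₀=19 kN·m at a=5 m (b=L-a=15):
  R_A = M₀/L = 19/20 kN
  R_B = -M₀/L = -19/20 kN
Load 2 — point force P=12 kN at a=20/3 m (b=L-a=40/3):
  R_A = Pb/L = 12·(40/3)/20 = 8 kN
  R_B = Pa/L = 12·(20/3)/20 = 4 kN
Superposition: R_A = 179/20 kN, R_B = 61/20 kN

R_A = 179/20 kN, R_B = 61/20 kN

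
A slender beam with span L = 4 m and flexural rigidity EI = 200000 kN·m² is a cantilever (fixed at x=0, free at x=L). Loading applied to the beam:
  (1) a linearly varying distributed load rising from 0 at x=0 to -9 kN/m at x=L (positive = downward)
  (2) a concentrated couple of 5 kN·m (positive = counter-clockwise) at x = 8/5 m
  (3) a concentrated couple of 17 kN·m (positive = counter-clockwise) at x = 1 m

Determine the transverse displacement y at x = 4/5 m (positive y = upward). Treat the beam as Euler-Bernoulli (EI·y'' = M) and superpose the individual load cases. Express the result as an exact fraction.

y(4/5) = 20381/195312500 m

Load 1 — triangular load w₀=-9 kN/m (0→w₀ over full span):
  y_1 = (w₀Lx³/12-w₀L²x²/6-w₀x⁵/(120L))/EI = ((-9)·4·(4/5)³/12-(-9)·4²·(4/5)²/6-(-9)·(4/5)⁵/(120·4))/200000 = 6753/97656250 m
Load 2 — applied couple M₀=5 kN·m at a=8/5 m (b=L-a=12/5):
  y_2 = M₀x²/(2EI)  [x≤a] = 5·(4/5)²/(2·200000) = 1/125000 m
Load 3 — applied couple M₀=17 kN·m at a=1 m (b=L-a=3):
  y_3 = M₀x²/(2EI)  [x≤a] = 17·(4/5)²/(2·200000) = 17/625000 m
Superposition: y = Σ y_i = 20381/195312500 m ≈ 0.000104 m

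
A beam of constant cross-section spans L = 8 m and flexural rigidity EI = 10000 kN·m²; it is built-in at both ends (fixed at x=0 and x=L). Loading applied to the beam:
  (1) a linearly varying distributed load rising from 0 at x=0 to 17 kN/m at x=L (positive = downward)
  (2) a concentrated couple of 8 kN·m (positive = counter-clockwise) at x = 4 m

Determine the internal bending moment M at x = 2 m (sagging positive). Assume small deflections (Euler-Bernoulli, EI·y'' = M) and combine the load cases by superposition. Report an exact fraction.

M(2) = 27/10 kN·m

Load 1 — triangular load w₀=17 kN/m (0→w₀ over full span):
  M_1 = 3w₀Lx/20 - w₀L²/30 - w₀x³/(6L) = 3·17·8·2/20 - 17·8²/30 - 17·2³/(6·8) = 17/10 kN·m
Load 2 — applied couple M₀=8 kN·m at a=4 m (b=L-a=4):
  M_2 = R_Ax - M_A  [x≤a] with R_A=3/2, M_A=2 = (3/2)·2 - 2 = 1 kN·m
Superposition: M = Σ M_i = 27/10 kN·m ≈ 2.700000 kN·m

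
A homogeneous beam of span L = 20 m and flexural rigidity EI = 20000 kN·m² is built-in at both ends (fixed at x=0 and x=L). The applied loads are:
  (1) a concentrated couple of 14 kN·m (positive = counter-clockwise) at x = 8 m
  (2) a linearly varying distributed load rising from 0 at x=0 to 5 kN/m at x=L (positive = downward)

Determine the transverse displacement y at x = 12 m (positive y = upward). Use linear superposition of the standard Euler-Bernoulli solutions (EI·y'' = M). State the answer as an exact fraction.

y(12) = -3676/78125 m

Load 1 — applied couple M₀=14 kN·m at a=8 m (b=L-a=12):
  y_1 = (R_Ax³/6 - M_Ax²/2 - M₀(x-a)²/2)/EI  [x>a] with R_A=126/125, M_A=42/25 = ((126/125)·12³/6 - (42/25)·12²/2 - 14·(12-8)²/2)/20000 = 224/78125 m
Load 2 — triangular load w₀=5 kN/m (0→w₀ over full span):
  y_2 = -w₀x²(L-x)²(x+2L)/(120LEI) = -5·12²·(20-12)²·(12+2·20)/(120·20·20000) = -156/3125 m
Superposition: y = Σ y_i = -3676/78125 m ≈ -0.047053 m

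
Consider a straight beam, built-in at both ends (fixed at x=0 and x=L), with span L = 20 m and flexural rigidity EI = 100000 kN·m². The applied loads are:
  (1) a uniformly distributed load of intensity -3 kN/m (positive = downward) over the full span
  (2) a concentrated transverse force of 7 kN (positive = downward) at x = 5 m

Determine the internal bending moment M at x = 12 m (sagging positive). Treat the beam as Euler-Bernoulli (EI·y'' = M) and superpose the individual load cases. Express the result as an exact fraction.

Load 1 — uniform load w=-3 kN/m over full span:
  M_1 = wLx/2 - wL²/12 - wx²/2 = (-3)·20·12/2 - (-3)·20²/12 - (-3)·12²/2 = -44 kN·m
Load 2 — point force P=7 kN at a=5 m (b=L-a=15):
  M_2 = Pa²(a+3b)(L-x)/L³ - Pa²b/L²  [x>a] = 7·5²·(5+3·15)·(20-12)/20³ - 7·5²·15/20² = 35/16 kN·m
Superposition: M = Σ M_i = -669/16 kN·m ≈ -41.812500 kN·m

M(12) = -669/16 kN·m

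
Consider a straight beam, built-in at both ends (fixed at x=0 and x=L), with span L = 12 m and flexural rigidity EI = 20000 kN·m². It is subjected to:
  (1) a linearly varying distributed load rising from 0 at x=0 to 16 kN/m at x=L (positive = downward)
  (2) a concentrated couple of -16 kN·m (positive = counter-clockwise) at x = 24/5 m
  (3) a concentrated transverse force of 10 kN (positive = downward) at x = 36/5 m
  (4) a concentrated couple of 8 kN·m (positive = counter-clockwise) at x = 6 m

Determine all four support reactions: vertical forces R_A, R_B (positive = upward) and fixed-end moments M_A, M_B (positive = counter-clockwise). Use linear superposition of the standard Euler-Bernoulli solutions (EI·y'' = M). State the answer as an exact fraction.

R_A = 157/5 kN, M_A = 442/5 kN·m, R_B = 373/5 kN, M_B = -678/5 kN·m

Load 1 — triangular load w₀=16 kN/m (0→w₀ over full span):
  R_A = 3w₀L/20 = 3·16·12/20 = 144/5 kN
  M_A = w₀L²/30 = 16·12²/30 = 384/5 kN·m
  R_B = 7w₀L/20 = 7·16·12/20 = 336/5 kN
  M_B = -w₀L²/20 = -16·12²/20 = -576/5 kN·m
Load 2 — applied couple M₀=-16 kN·m at a=24/5 m (b=L-a=36/5):
  R_A = 6M₀ab/L³ = 6·(-16)·(24/5)·(36/5)/12³ = -48/25 kN
  M_A = M₀b(2a-b)/L² = (-16)·(36/5)·(2·(24/5)-(36/5))/12² = -48/25 kN·m
  R_B = -6M₀ab/L³ = -6·(-16)·(24/5)·(36/5)/12³ = 48/25 kN
  M_B = M₀a(2b-a)/L² = (-16)·(24/5)·(2·(36/5)-(24/5))/12² = -128/25 kN·m
Load 3 — point force P=10 kN at a=36/5 m (b=L-a=24/5):
  R_A = Pb²(3a+b)/L³ = 10·(24/5)²·(3·(36/5)+(24/5))/12³ = 88/25 kN
  M_A = Pab²/L² = 10·(36/5)·(24/5)²/12² = 288/25 kN·m
  R_B = Pa²(a+3b)/L³ = 10·(36/5)²·((36/5)+3·(24/5))/12³ = 162/25 kN
  M_B = -Pa²b/L² = -10·(36/5)²·(24/5)/12² = -432/25 kN·m
Load 4 — applied couple M₀=8 kN·m at a=6 m (b=L-a=6):
  R_A = 6M₀ab/L³ = 6·8·6·6/12³ = 1 kN
  M_A = M₀b(2a-b)/L² = 8·6·(2·6-6)/12² = 2 kN·m
  R_B = -6M₀ab/L³ = -6·8·6·6/12³ = -1 kN
  M_B = M₀a(2b-a)/L² = 8·6·(2·6-6)/12² = 2 kN·m
Superposition: R_A = 157/5 kN, M_A = 442/5 kN·m, R_B = 373/5 kN, M_B = -678/5 kN·m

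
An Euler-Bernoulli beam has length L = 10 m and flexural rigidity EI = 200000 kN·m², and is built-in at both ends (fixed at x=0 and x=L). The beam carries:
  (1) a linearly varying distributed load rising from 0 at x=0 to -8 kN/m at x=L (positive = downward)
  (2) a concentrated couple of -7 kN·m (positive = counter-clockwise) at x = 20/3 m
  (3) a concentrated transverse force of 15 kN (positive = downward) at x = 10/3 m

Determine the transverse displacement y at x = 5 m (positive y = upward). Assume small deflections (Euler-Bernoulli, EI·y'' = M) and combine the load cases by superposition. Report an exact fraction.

Load 1 — triangular load w₀=-8 kN/m (0→w₀ over full span):
  y_1 = -w₀x²(L-x)²(x+2L)/(120LEI) = -(-8)·5²·(10-5)²·(5+2·10)/(120·10·200000) = 1/1920 m
Load 2 — applied couple M₀=-7 kN·m at a=20/3 m (b=L-a=10/3):
  y_2 = (R_Ax³/6 - M_Ax²/2)/EI  [x≤a] with R_A=-14/15, M_A=-7/3 = ((-14/15)·5³/6 - (-7/3)·5²/2)/200000 = 7/144000 m
Load 3 — point force P=15 kN at a=10/3 m (b=L-a=20/3):
  y_3 = -Pa²(L-x)²(3bL-(3b+a)(L-x))/(6L³EI)  [x>a] = -15·(10/3)²·(10-5)²·(3·(20/3)·10-(3·(20/3)+(10/3))·(10-5))/(6·10³·200000) = -1/3456 m
Superposition: y = Σ y_i = 121/432000 m ≈ 0.000280 m

y(5) = 121/432000 m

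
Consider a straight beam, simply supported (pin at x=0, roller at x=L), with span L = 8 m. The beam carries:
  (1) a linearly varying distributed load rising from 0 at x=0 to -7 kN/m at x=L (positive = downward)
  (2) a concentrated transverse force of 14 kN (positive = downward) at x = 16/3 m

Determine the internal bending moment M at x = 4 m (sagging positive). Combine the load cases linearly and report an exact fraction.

M(4) = -28/3 kN·m

Load 1 — triangular load w₀=-7 kN/m (0→w₀ over full span):
  M_1 = w₀Lx/6 - w₀x³/(6L) = (-7)·8·4/6 - (-7)·4³/(6·8) = -28 kN·m
Load 2 — point force P=14 kN at a=16/3 m (b=L-a=8/3):
  M_2 = Pbx/L  [x≤a] = 14·(8/3)·4/8 = 56/3 kN·m
Superposition: M = Σ M_i = -28/3 kN·m ≈ -9.333333 kN·m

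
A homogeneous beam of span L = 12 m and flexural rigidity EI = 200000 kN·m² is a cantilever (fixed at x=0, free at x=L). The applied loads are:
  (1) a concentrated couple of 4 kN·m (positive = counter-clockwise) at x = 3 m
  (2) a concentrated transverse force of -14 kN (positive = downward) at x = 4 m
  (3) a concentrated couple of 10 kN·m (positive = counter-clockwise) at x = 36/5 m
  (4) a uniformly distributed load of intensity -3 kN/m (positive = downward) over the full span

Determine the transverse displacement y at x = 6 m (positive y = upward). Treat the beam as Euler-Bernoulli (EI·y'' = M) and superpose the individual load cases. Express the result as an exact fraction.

y(6) = 2633/150000 m

Load 1 — applied couple M₀=4 kN·m at a=3 m (b=L-a=9):
  y_1 = M₀a(2x-a)/(2EI)  [x>a] = 4·3·(2·6-3)/(2·200000) = 27/100000 m
Load 2 — point force P=-14 kN at a=4 m (b=L-a=8):
  y_2 = -Pa²(3x-a)/(6EI)  [x>a] = -(-14)·4²·(3·6-4)/(6·200000) = 49/18750 m
Load 3 — applied couple M₀=10 kN·m at a=36/5 m (b=L-a=24/5):
  y_3 = M₀x²/(2EI)  [x≤a] = 10·6²/(2·200000) = 9/10000 m
Load 4 — uniform load w=-3 kN/m over full span:
  y_4 = -wx²(x²-4Lx+6L²)/(24EI) = -(-3)·6²·(6²-4·12·6+6·12²)/(24·200000) = 1377/100000 m
Superposition: y = Σ y_i = 2633/150000 m ≈ 0.017553 m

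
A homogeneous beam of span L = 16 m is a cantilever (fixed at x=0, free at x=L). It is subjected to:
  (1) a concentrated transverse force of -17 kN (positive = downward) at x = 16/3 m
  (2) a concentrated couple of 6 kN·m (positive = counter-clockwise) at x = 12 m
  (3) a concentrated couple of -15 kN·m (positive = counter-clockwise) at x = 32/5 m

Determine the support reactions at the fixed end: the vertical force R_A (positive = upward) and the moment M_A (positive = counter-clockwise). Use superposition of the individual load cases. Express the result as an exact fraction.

R_A = -17 kN, M_A = -245/3 kN·m

Load 1 — point force P=-17 kN at a=16/3 m (b=L-a=32/3):
  R_A = P = (-17) = -17 kN
  M_A = Pa = (-17)·(16/3) = -272/3 kN·m
Load 2 — applied couple M₀=6 kN·m at a=12 m (b=L-a=4):
  R_A = 0 kN
  M_A = -M₀ = -6 kN·m
Load 3 — applied couple M₀=-15 kN·m at a=32/5 m (b=L-a=48/5):
  R_A = 0 kN
  M_A = -M₀ = -(-15) = 15 kN·m
Superposition: R_A = -17 kN, M_A = -245/3 kN·m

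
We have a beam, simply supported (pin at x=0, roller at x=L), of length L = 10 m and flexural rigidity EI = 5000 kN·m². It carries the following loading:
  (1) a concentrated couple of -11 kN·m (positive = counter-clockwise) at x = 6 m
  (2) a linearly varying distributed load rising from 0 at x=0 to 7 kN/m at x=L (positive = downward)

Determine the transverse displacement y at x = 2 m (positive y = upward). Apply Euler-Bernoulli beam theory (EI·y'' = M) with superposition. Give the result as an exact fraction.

Load 1 — applied couple M₀=-11 kN·m at a=6 m (b=L-a=4):
  y_1 = (M₀x³/(6L)+C₁x)/EI  [x≤a] with C₁=M₀(3b²-L²)/(6L)=143/15 = ((-11)·2³/(6·10)+(143/15)·2)/5000 = 11/3125 m
Load 2 — triangular load w₀=7 kN/m (0→w₀ over full span):
  y_2 = -w₀x(7L⁴-10L²x²+3x⁴)/(360LEI) = -7·2·(7·10⁴-10·10²·2²+3·2⁴)/(360·10·5000) = -2408/46875 m
Superposition: y = Σ y_i = -2243/46875 m ≈ -0.047851 m

y(2) = -2243/46875 m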